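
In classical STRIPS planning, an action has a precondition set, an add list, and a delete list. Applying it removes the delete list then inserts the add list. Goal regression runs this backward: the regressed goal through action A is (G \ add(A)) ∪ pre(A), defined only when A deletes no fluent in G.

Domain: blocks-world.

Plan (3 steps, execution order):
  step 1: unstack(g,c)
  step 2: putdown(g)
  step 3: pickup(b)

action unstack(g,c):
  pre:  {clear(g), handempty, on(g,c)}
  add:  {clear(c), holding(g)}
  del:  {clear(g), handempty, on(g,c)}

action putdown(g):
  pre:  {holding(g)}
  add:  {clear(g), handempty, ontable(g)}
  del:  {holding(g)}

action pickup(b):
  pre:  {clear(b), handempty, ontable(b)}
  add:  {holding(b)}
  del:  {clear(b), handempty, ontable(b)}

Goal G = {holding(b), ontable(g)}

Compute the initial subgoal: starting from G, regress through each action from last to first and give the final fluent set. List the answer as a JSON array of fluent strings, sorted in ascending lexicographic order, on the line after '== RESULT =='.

Work backward from the goal:
  through step 3 (pickup(b)): drop {holding(b)}, keep {ontable(g)}, require {clear(b), handempty, ontable(b)}
    → {clear(b), handempty, ontable(b), ontable(g)}
  through step 2 (putdown(g)): drop {handempty, ontable(g)}, keep {clear(b), ontable(b)}, require {holding(g)}
    → {clear(b), holding(g), ontable(b)}
  through step 1 (unstack(g,c)): drop {holding(g)}, keep {clear(b), ontable(b)}, require {clear(g), handempty, on(g,c)}
    → {clear(b), clear(g), handempty, on(g,c), ontable(b)}

== RESULT ==
["clear(b)", "clear(g)", "handempty", "on(g,c)", "ontable(b)"]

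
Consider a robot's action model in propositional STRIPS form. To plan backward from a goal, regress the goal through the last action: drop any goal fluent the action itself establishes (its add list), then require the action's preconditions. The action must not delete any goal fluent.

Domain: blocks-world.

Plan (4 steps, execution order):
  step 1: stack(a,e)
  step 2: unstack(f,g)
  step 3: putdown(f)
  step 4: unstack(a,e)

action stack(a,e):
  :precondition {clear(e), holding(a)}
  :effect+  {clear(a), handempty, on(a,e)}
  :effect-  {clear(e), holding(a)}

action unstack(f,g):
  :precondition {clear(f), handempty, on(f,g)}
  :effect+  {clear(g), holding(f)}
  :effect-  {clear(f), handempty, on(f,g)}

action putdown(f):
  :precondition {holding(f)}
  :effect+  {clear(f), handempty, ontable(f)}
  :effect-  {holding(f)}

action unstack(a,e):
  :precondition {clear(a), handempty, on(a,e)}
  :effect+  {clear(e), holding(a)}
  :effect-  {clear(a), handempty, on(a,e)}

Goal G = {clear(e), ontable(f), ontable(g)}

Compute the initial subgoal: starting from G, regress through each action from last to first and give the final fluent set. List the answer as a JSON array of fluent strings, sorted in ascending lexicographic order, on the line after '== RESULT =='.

Work backward from the goal:
  through step 4 (unstack(a,e)): drop {clear(e)}, keep {ontable(f), ontable(g)}, require {clear(a), handempty, on(a,e)}
    → {clear(a), handempty, on(a,e), ontable(f), ontable(g)}
  through step 3 (putdown(f)): drop {handempty, ontable(f)}, keep {clear(a), on(a,e), ontable(g)}, require {holding(f)}
    → {clear(a), holding(f), on(a,e), ontable(g)}
  through step 2 (unstack(f,g)): drop {holding(f)}, keep {clear(a), on(a,e), ontable(g)}, require {clear(f), handempty, on(f,g)}
    → {clear(a), clear(f), handempty, on(a,e), on(f,g), ontable(g)}
  through step 1 (stack(a,e)): drop {clear(a), handempty, on(a,e)}, keep {clear(f), on(f,g), ontable(g)}, require {clear(e), holding(a)}
    → {clear(e), clear(f), holding(a), on(f,g), ontable(g)}

== RESULT ==
["clear(e)", "clear(f)", "holding(a)", "on(f,g)", "ontable(g)"]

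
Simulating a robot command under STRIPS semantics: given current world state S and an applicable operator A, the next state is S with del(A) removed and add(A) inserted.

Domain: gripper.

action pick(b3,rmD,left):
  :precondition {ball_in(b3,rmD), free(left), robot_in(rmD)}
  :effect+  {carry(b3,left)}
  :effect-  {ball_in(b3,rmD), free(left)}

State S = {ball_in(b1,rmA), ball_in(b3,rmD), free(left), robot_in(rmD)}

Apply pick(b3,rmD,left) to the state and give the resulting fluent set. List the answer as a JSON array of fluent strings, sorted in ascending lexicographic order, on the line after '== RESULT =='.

Compute (S \ del) ∪ add:
  pre ⊆ S: {ball_in(b3,rmD), free(left), robot_in(rmD)} ⊆ S  — applicable
  S \ del = {ball_in(b1,rmA), robot_in(rmD)}
  ∪ add   = {ball_in(b1,rmA), carry(b3,left), robot_in(rmD)}

== RESULT ==
["ball_in(b1,rmA)", "carry(b3,left)", "robot_in(rmD)"]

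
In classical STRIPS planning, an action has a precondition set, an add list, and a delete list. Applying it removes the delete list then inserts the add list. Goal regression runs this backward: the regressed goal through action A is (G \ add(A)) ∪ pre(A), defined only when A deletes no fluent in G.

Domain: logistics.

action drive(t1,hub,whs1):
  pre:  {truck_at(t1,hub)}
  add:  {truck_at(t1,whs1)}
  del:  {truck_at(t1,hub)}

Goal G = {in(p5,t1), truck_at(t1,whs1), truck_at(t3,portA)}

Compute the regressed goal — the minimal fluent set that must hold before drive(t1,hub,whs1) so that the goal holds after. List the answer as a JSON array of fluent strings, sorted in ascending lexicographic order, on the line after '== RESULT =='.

Regress:
  G ∩ del = {}  (empty — regression defined)
  G \ add = {in(p5,t1), truck_at(t1,whs1), truck_at(t3,portA)} \ {truck_at(t1,whs1)} = {in(p5,t1), truck_at(t3,portA)}
  ∪ pre   = {in(p5,t1), truck_at(t3,portA)} ∪ {truck_at(t1,hub)}
          = {in(p5,t1), truck_at(t1,hub), truck_at(t3,portA)}

== RESULT ==
["in(p5,t1)", "truck_at(t1,hub)", "truck_at(t3,portA)"]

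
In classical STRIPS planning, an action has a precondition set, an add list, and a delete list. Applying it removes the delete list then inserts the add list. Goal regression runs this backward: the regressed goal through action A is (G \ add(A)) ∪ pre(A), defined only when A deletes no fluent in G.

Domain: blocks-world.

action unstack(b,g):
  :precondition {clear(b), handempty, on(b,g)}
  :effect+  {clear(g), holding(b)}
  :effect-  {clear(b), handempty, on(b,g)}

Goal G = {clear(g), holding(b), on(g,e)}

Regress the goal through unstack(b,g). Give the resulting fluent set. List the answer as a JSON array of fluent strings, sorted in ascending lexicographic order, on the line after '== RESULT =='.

Regress:
  G ∩ del = {}  (empty — regression defined)
  G \ add = {clear(g), holding(b), on(g,e)} \ {clear(g), holding(b)} = {on(g,e)}
  ∪ pre   = {on(g,e)} ∪ {clear(b), handempty, on(b,g)}
          = {clear(b), handempty, on(b,g), on(g,e)}

== RESULT ==
["clear(b)", "handempty", "on(b,g)", "on(g,e)"]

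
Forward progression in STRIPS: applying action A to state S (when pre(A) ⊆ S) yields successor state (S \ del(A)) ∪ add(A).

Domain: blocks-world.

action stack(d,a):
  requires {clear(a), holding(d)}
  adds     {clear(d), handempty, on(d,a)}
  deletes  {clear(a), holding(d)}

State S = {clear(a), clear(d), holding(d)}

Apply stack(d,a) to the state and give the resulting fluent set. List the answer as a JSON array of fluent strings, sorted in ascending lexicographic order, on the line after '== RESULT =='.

Compute (S \ del) ∪ add:
  pre ⊆ S: {clear(a), holding(d)} ⊆ S  — applicable
  S \ del = {clear(d)}
  ∪ add   = {clear(d), handempty, on(d,a)}

== RESULT ==
["clear(d)", "handempty", "on(d,a)"]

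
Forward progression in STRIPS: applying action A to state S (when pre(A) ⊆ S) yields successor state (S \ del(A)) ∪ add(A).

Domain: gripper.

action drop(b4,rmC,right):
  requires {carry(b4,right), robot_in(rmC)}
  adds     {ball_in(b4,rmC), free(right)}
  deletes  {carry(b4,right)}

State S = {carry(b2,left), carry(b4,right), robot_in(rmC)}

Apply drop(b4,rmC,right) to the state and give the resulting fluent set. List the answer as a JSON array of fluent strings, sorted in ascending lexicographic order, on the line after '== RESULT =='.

Progress:
  pre ⊆ S: {carry(b4,right), robot_in(rmC)} ⊆ S  — applicable
  S \ del = {carry(b2,left), robot_in(rmC)}
  ∪ add   = {ball_in(b4,rmC), carry(b2,left), free(right), robot_in(rmC)}

== RESULT ==
["ball_in(b4,rmC)", "carry(b2,left)", "free(right)", "robot_in(rmC)"]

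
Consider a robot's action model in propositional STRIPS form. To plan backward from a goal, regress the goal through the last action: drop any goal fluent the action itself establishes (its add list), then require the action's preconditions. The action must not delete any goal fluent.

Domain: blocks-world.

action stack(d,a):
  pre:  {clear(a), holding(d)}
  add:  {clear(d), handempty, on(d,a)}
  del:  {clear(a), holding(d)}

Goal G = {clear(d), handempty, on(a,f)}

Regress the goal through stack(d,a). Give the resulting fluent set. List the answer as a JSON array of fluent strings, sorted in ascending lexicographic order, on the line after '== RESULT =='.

Regress:
  G ∩ del = {}  (empty — regression defined)
  G \ add = {clear(d), handempty, on(a,f)} \ {clear(d), handempty, on(d,a)} = {on(a,f)}
  ∪ pre   = {on(a,f)} ∪ {clear(a), holding(d)}
          = {clear(a), holding(d), on(a,f)}

== RESULT ==
["clear(a)", "holding(d)", "on(a,f)"]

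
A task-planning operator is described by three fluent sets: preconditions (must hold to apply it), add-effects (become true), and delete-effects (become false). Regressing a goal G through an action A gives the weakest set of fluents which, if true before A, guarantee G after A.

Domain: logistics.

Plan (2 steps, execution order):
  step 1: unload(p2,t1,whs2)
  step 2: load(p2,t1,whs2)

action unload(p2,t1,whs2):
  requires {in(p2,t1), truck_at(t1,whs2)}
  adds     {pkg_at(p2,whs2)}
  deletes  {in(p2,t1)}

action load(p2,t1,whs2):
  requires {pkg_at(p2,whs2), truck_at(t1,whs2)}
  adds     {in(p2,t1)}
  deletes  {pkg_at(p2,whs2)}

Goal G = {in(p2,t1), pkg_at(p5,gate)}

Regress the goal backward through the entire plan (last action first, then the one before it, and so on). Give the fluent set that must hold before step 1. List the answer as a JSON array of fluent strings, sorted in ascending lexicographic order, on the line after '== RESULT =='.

Regress step by step:
  through step 2 (load(p2,t1,whs2)): drop {in(p2,t1)}, keep {pkg_at(p5,gate)}, require {pkg_at(p2,whs2), truck_at(t1,whs2)}
    → {pkg_at(p2,whs2), pkg_at(p5,gate), truck_at(t1,whs2)}
  through step 1 (unload(p2,t1,whs2)): drop {pkg_at(p2,whs2)}, keep {pkg_at(p5,gate), truck_at(t1,whs2)}, require {in(p2,t1), truck_at(t1,whs2)}
    → {in(p2,t1), pkg_at(p5,gate), truck_at(t1,whs2)}

== RESULT ==
["in(p2,t1)", "pkg_at(p5,gate)", "truck_at(t1,whs2)"]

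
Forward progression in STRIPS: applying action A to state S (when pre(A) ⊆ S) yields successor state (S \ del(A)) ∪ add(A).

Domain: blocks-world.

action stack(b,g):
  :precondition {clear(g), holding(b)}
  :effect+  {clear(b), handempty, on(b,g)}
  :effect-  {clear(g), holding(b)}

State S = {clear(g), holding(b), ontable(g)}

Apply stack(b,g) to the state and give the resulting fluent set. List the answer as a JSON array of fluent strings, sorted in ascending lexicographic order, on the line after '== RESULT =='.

Progress:
  pre ⊆ S: {clear(g), holding(b)} ⊆ S  — applicable
  S \ del = {ontable(g)}
  ∪ add   = {clear(b), handempty, on(b,g), ontable(g)}

== RESULT ==
["clear(b)", "handempty", "on(b,g)", "ontable(g)"]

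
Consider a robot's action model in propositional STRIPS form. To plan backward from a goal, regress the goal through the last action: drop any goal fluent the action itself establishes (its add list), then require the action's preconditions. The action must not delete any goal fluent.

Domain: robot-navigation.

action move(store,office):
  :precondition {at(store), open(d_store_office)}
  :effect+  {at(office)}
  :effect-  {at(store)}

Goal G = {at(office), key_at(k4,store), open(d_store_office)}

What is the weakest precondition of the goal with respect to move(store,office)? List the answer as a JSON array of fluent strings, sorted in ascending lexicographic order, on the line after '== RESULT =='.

Compute (G \ add) ∪ pre:
  G ∩ del = {}  (empty — regression defined)
  G \ add = {at(office), key_at(k4,store), open(d_store_office)} \ {at(office)} = {key_at(k4,store), open(d_store_office)}
  ∪ pre   = {key_at(k4,store), open(d_store_office)} ∪ {at(store), open(d_store_office)}
          = {at(store), key_at(k4,store), open(d_store_office)}

== RESULT ==
["at(store)", "key_at(k4,store)", "open(d_store_office)"]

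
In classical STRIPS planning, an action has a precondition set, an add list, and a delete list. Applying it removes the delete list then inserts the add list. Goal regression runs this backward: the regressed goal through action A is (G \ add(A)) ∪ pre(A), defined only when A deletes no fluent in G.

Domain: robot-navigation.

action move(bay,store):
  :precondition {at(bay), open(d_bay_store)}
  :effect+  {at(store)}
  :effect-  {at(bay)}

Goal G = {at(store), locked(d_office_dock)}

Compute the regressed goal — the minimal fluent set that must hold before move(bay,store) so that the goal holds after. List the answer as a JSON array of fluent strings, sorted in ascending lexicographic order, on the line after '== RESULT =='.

Compute (G \ add) ∪ pre:
  G ∩ del = {}  (empty — regression defined)
  G \ add = {at(store), locked(d_office_dock)} \ {at(store)} = {locked(d_office_dock)}
  ∪ pre   = {locked(d_office_dock)} ∪ {at(bay), open(d_bay_store)}
          = {at(bay), locked(d_office_dock), open(d_bay_store)}

== RESULT ==
["at(bay)", "locked(d_office_dock)", "open(d_bay_store)"]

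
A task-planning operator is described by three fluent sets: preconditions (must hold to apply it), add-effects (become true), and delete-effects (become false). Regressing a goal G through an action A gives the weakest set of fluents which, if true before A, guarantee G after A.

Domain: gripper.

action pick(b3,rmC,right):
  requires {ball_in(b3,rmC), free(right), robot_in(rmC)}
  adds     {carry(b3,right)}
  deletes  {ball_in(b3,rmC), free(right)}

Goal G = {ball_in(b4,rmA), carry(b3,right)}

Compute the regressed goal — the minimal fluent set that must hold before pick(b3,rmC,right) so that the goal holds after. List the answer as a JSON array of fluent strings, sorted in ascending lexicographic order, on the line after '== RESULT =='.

Regress:
  G ∩ del = {}  (empty — regression defined)
  G \ add = {ball_in(b4,rmA), carry(b3,right)} \ {carry(b3,right)} = {ball_in(b4,rmA)}
  ∪ pre   = {ball_in(b4,rmA)} ∪ {ball_in(b3,rmC), free(right), robot_in(rmC)}
          = {ball_in(b3,rmC), ball_in(b4,rmA), free(right), robot_in(rmC)}

== RESULT ==
["ball_in(b3,rmC)", "ball_in(b4,rmA)", "free(right)", "robot_in(rmC)"]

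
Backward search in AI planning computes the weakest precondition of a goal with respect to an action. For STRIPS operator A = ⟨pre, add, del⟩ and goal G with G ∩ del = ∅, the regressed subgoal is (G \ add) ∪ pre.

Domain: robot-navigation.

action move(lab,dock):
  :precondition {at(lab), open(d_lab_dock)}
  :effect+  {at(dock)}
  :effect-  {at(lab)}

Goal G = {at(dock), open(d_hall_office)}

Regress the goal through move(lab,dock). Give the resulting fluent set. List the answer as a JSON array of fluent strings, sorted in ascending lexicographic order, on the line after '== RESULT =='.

Compute (G \ add) ∪ pre:
  G ∩ del = {}  (empty — regression defined)
  G \ add = {at(dock), open(d_hall_office)} \ {at(dock)} = {open(d_hall_office)}
  ∪ pre   = {open(d_hall_office)} ∪ {at(lab), open(d_lab_dock)}
          = {at(lab), open(d_hall_office), open(d_lab_dock)}

== RESULT ==
["at(lab)", "open(d_hall_office)", "open(d_lab_dock)"]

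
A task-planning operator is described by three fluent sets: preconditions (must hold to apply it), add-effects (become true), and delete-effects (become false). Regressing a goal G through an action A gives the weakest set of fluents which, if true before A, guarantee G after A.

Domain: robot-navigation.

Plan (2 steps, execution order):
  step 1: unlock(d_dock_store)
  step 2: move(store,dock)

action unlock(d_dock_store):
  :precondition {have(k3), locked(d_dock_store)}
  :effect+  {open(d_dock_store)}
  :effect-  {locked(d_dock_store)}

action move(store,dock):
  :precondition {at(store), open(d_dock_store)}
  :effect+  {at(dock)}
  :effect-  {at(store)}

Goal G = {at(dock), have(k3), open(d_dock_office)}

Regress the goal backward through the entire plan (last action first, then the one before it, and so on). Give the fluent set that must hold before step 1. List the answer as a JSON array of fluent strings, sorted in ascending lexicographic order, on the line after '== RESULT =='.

Regress step by step:
  through step 2 (move(store,dock)): drop {at(dock)}, keep {have(k3), open(d_dock_office)}, require {at(store), open(d_dock_store)}
    → {at(store), have(k3), open(d_dock_office), open(d_dock_store)}
  through step 1 (unlock(d_dock_store)): drop {open(d_dock_store)}, keep {at(store), have(k3), open(d_dock_office)}, require {have(k3), locked(d_dock_store)}
    → {at(store), have(k3), locked(d_dock_store), open(d_dock_office)}

== RESULT ==
["at(store)", "have(k3)", "locked(d_dock_store)", "open(d_dock_office)"]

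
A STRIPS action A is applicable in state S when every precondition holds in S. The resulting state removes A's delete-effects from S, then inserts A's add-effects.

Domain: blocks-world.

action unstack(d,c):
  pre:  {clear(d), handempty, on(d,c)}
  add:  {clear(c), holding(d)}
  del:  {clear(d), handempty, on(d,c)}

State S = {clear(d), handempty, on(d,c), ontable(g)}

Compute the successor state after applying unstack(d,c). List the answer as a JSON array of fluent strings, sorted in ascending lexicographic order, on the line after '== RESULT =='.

Compute (S \ del) ∪ add:
  pre ⊆ S: {clear(d), handempty, on(d,c)} ⊆ S  — applicable
  S \ del = {ontable(g)}
  ∪ add   = {clear(c), holding(d), ontable(g)}

== RESULT ==
["clear(c)", "holding(d)", "ontable(g)"]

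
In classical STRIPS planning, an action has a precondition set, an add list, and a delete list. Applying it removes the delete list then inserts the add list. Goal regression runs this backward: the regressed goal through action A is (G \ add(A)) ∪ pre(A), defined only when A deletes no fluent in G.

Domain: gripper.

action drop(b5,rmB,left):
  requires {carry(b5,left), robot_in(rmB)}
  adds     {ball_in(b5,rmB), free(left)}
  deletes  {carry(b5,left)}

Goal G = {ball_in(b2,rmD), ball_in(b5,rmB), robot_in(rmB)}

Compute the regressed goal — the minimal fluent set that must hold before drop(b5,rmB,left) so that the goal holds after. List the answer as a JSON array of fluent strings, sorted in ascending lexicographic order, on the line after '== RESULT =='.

Regress:
  G ∩ del = {}  (empty — regression defined)
  G \ add = {ball_in(b2,rmD), ball_in(b5,rmB), robot_in(rmB)} \ {ball_in(b5,rmB), free(left)} = {ball_in(b2,rmD), robot_in(rmB)}
  ∪ pre   = {ball_in(b2,rmD), robot_in(rmB)} ∪ {carry(b5,left), robot_in(rmB)}
          = {ball_in(b2,rmD), carry(b5,left), robot_in(rmB)}

== RESULT ==
["ball_in(b2,rmD)", "carry(b5,left)", "robot_in(rmB)"]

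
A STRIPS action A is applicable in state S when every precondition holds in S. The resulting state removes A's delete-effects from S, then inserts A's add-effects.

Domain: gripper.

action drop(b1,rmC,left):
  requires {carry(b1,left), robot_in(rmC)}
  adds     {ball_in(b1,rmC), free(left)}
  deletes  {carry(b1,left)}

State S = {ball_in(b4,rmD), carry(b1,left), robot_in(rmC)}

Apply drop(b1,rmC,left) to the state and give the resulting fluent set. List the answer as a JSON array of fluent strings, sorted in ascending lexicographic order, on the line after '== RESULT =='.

Progress:
  pre ⊆ S: {carry(b1,left), robot_in(rmC)} ⊆ S  — applicable
  S \ del = {ball_in(b4,rmD), robot_in(rmC)}
  ∪ add   = {ball_in(b1,rmC), ball_in(b4,rmD), free(left), robot_in(rmC)}

== RESULT ==
["ball_in(b1,rmC)", "ball_in(b4,rmD)", "free(left)", "robot_in(rmC)"]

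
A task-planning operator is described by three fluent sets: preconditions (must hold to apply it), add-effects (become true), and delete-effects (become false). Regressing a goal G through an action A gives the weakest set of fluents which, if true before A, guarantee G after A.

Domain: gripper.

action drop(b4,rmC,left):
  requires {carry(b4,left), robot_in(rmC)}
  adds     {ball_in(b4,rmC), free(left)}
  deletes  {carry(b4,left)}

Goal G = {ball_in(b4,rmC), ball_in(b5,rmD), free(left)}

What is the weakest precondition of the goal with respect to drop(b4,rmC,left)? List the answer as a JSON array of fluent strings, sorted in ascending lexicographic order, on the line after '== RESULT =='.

Compute (G \ add) ∪ pre:
  G ∩ del = {}  (empty — regression defined)
  G \ add = {ball_in(b4,rmC), ball_in(b5,rmD), free(left)} \ {ball_in(b4,rmC), free(left)} = {ball_in(b5,rmD)}
  ∪ pre   = {ball_in(b5,rmD)} ∪ {carry(b4,left), robot_in(rmC)}
          = {ball_in(b5,rmD), carry(b4,left), robot_in(rmC)}

== RESULT ==
["ball_in(b5,rmD)", "carry(b4,left)", "robot_in(rmC)"]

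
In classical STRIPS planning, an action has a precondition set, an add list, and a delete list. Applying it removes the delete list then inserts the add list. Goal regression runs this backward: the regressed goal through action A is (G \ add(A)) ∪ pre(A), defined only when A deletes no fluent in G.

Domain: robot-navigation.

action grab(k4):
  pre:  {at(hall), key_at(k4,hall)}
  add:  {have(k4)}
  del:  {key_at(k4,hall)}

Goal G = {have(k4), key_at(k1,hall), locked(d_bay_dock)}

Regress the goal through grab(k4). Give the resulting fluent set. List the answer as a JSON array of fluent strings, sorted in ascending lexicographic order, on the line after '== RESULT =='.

Compute (G \ add) ∪ pre:
  G ∩ del = {}  (empty — regression defined)
  G \ add = {have(k4), key_at(k1,hall), locked(d_bay_dock)} \ {have(k4)} = {key_at(k1,hall), locked(d_bay_dock)}
  ∪ pre   = {key_at(k1,hall), locked(d_bay_dock)} ∪ {at(hall), key_at(k4,hall)}
          = {at(hall), key_at(k1,hall), key_at(k4,hall), locked(d_bay_dock)}

== RESULT ==
["at(hall)", "key_at(k1,hall)", "key_at(k4,hall)", "locked(d_bay_dock)"]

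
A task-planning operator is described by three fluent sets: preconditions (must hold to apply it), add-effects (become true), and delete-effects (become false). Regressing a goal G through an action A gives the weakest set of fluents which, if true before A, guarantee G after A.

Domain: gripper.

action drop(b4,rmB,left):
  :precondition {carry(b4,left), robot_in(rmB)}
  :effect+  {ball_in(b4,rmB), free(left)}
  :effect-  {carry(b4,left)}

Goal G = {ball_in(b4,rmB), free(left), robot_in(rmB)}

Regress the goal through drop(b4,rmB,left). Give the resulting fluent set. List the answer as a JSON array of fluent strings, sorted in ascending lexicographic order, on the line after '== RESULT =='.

Regress:
  G ∩ del = {}  (empty — regression defined)
  G \ add = {ball_in(b4,rmB), free(left), robot_in(rmB)} \ {ball_in(b4,rmB), free(left)} = {robot_in(rmB)}
  ∪ pre   = {robot_in(rmB)} ∪ {carry(b4,left), robot_in(rmB)}
          = {carry(b4,left), robot_in(rmB)}

== RESULT ==
["carry(b4,left)", "robot_in(rmB)"]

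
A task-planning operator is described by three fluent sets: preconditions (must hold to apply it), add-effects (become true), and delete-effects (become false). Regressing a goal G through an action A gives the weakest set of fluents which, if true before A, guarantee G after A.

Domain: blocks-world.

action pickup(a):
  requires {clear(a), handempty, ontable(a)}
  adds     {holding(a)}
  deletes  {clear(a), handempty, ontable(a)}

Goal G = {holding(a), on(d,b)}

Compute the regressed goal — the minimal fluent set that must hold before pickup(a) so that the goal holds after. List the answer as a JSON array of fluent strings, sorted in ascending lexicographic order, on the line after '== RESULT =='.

Compute (G \ add) ∪ pre:
  G ∩ del = {}  (empty — regression defined)
  G \ add = {holding(a), on(d,b)} \ {holding(a)} = {on(d,b)}
  ∪ pre   = {on(d,b)} ∪ {clear(a), handempty, ontable(a)}
          = {clear(a), handempty, on(d,b), ontable(a)}

== RESULT ==
["clear(a)", "handempty", "on(d,b)", "ontable(a)"]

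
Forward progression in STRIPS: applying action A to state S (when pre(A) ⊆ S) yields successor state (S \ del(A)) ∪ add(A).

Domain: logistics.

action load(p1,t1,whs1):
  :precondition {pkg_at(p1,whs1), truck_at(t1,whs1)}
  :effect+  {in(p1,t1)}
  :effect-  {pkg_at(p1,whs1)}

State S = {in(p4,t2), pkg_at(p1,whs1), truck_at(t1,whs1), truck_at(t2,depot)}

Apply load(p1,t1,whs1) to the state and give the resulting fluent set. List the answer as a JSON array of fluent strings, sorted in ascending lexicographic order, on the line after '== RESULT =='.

Progress:
  pre ⊆ S: {pkg_at(p1,whs1), truck_at(t1,whs1)} ⊆ S  — applicable
  S \ del = {in(p4,t2), truck_at(t1,whs1), truck_at(t2,depot)}
  ∪ add   = {in(p1,t1), in(p4,t2), truck_at(t1,whs1), truck_at(t2,depot)}

== RESULT ==
["in(p1,t1)", "in(p4,t2)", "truck_at(t1,whs1)", "truck_at(t2,depot)"]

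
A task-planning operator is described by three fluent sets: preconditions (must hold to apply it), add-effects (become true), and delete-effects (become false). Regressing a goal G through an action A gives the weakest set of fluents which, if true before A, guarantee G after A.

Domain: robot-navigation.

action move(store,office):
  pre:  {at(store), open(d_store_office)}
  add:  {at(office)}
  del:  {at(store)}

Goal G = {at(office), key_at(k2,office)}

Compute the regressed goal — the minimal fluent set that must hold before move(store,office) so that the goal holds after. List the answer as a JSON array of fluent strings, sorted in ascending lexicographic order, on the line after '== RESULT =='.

Compute (G \ add) ∪ pre:
  G ∩ del = {}  (empty — regression defined)
  G \ add = {at(office), key_at(k2,office)} \ {at(office)} = {key_at(k2,office)}
  ∪ pre   = {key_at(k2,office)} ∪ {at(store), open(d_store_office)}
          = {at(store), key_at(k2,office), open(d_store_office)}

== RESULT ==
["at(store)", "key_at(k2,office)", "open(d_store_office)"]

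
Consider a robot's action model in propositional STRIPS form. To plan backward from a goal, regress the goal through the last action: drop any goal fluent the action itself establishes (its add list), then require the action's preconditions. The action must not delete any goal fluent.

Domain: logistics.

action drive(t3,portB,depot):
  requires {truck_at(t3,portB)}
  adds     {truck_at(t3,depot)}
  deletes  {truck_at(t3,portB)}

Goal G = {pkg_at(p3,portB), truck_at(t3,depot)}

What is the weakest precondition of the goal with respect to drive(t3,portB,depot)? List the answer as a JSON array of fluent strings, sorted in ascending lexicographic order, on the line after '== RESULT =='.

Compute (G \ add) ∪ pre:
  G ∩ del = {}  (empty — regression defined)
  G \ add = {pkg_at(p3,portB), truck_at(t3,depot)} \ {truck_at(t3,depot)} = {pkg_at(p3,portB)}
  ∪ pre   = {pkg_at(p3,portB)} ∪ {truck_at(t3,portB)}
          = {pkg_at(p3,portB), truck_at(t3,portB)}

== RESULT ==
["pkg_at(p3,portB)", "truck_at(t3,portB)"]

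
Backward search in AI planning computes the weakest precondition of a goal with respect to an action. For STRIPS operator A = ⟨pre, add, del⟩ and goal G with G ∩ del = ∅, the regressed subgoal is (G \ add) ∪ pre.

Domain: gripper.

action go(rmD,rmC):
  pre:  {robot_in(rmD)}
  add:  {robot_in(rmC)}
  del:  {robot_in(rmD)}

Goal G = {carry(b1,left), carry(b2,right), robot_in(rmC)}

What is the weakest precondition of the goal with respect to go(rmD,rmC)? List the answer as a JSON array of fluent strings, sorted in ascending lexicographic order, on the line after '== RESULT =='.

Compute (G \ add) ∪ pre:
  G ∩ del = {}  (empty — regression defined)
  G \ add = {carry(b1,left), carry(b2,right), robot_in(rmC)} \ {robot_in(rmC)} = {carry(b1,left), carry(b2,right)}
  ∪ pre   = {carry(b1,left), carry(b2,right)} ∪ {robot_in(rmD)}
          = {carry(b1,left), carry(b2,right), robot_in(rmD)}

== RESULT ==
["carry(b1,left)", "carry(b2,right)", "robot_in(rmD)"]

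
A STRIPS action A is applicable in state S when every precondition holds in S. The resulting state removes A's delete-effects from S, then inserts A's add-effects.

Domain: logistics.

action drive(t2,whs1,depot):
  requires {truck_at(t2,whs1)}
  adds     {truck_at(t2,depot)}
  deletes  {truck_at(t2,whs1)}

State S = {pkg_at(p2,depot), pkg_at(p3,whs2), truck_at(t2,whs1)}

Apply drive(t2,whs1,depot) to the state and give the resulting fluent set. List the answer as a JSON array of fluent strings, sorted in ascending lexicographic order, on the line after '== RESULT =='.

Progress:
  pre ⊆ S: {truck_at(t2,whs1)} ⊆ S  — applicable
  S \ del = {pkg_at(p2,depot), pkg_at(p3,whs2)}
  ∪ add   = {pkg_at(p2,depot), pkg_at(p3,whs2), truck_at(t2,depot)}

== RESULT ==
["pkg_at(p2,depot)", "pkg_at(p3,whs2)", "truck_at(t2,depot)"]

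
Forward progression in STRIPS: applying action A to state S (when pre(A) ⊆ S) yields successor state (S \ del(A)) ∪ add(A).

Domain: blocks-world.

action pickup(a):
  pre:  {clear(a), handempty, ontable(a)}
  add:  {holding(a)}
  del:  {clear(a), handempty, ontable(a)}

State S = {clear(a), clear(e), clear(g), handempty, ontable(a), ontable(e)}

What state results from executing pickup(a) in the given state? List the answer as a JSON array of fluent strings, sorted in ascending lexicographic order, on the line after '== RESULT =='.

Compute (S \ del) ∪ add:
  pre ⊆ S: {clear(a), handempty, ontable(a)} ⊆ S  — applicable
  S \ del = {clear(e), clear(g), ontable(e)}
  ∪ add   = {clear(e), clear(g), holding(a), ontable(e)}

== RESULT ==
["clear(e)", "clear(g)", "holding(a)", "ontable(e)"]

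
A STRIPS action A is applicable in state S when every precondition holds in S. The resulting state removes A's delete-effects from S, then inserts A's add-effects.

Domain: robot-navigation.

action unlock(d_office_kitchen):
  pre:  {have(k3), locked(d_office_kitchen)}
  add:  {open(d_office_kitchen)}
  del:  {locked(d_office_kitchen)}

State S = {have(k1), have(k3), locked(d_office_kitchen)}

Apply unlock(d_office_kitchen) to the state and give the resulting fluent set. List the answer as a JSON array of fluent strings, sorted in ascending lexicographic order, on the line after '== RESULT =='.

Progress:
  pre ⊆ S: {have(k3), locked(d_office_kitchen)} ⊆ S  — applicable
  S \ del = {have(k1), have(k3)}
  ∪ add   = {have(k1), have(k3), open(d_office_kitchen)}

== RESULT ==
["have(k1)", "have(k3)", "open(d_office_kitchen)"]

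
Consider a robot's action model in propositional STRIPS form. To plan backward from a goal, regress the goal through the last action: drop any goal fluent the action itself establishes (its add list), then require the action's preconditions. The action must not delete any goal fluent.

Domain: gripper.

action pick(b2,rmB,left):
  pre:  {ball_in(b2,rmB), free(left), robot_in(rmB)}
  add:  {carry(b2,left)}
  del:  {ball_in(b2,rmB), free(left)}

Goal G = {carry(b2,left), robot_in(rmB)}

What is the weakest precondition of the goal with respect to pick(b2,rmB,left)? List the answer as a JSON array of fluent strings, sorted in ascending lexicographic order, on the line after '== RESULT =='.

Compute (G \ add) ∪ pre:
  G ∩ del = {}  (empty — regression defined)
  G \ add = {carry(b2,left), robot_in(rmB)} \ {carry(b2,left)} = {robot_in(rmB)}
  ∪ pre   = {robot_in(rmB)} ∪ {ball_in(b2,rmB), free(left), robot_in(rmB)}
          = {ball_in(b2,rmB), free(left), robot_in(rmB)}

== RESULT ==
["ball_in(b2,rmB)", "free(left)", "robot_in(rmB)"]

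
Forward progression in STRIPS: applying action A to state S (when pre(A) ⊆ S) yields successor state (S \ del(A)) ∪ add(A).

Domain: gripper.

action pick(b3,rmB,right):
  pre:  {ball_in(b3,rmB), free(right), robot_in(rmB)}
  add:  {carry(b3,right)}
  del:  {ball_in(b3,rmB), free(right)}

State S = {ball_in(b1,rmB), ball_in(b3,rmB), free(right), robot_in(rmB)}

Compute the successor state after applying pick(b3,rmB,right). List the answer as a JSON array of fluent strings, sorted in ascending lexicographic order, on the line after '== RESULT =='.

Progress:
  pre ⊆ S: {ball_in(b3,rmB), free(right), robot_in(rmB)} ⊆ S  — applicable
  S \ del = {ball_in(b1,rmB), robot_in(rmB)}
  ∪ add   = {ball_in(b1,rmB), carry(b3,right), robot_in(rmB)}

== RESULT ==
["ball_in(b1,rmB)", "carry(b3,right)", "robot_in(rmB)"]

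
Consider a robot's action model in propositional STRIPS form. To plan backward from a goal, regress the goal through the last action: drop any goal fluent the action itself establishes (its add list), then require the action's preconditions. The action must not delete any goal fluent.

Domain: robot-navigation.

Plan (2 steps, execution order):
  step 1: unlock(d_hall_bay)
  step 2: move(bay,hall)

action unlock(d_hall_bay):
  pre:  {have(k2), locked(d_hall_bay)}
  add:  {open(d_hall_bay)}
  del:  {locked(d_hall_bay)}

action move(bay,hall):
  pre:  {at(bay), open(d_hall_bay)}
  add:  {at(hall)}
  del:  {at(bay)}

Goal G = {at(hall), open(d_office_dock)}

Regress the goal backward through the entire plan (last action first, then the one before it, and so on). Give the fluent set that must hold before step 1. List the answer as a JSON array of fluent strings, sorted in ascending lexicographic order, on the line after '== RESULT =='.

Work backward from the goal:
  through step 2 (move(bay,hall)): drop {at(hall)}, keep {open(d_office_dock)}, require {at(bay), open(d_hall_bay)}
    → {at(bay), open(d_hall_bay), open(d_office_dock)}
  through step 1 (unlock(d_hall_bay)): drop {open(d_hall_bay)}, keep {at(bay), open(d_office_dock)}, require {have(k2), locked(d_hall_bay)}
    → {at(bay), have(k2), locked(d_hall_bay), open(d_office_dock)}

== RESULT ==
["at(bay)", "have(k2)", "locked(d_hall_bay)", "open(d_office_dock)"]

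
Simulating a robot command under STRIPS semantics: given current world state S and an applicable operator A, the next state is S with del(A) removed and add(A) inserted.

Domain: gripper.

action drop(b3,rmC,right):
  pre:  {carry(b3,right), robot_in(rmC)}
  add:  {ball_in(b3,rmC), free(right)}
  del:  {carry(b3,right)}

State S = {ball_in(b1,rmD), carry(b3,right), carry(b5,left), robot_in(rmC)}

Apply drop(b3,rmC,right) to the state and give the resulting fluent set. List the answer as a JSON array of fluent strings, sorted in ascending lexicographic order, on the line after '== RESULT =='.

Progress:
  pre ⊆ S: {carry(b3,right), robot_in(rmC)} ⊆ S  — applicable
  S \ del = {ball_in(b1,rmD), carry(b5,left), robot_in(rmC)}
  ∪ add   = {ball_in(b1,rmD), ball_in(b3,rmC), carry(b5,left), free(right), robot_in(rmC)}

== RESULT ==
["ball_in(b1,rmD)", "ball_in(b3,rmC)", "carry(b5,left)", "free(right)", "robot_in(rmC)"]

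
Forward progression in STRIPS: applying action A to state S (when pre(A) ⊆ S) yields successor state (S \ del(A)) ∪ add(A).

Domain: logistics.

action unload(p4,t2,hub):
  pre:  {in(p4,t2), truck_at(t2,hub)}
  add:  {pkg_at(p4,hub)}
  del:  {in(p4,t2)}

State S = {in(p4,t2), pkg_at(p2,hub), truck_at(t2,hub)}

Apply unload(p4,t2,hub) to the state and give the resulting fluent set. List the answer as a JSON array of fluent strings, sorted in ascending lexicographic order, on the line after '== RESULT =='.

Compute (S \ del) ∪ add:
  pre ⊆ S: {in(p4,t2), truck_at(t2,hub)} ⊆ S  — applicable
  S \ del = {pkg_at(p2,hub), truck_at(t2,hub)}
  ∪ add   = {pkg_at(p2,hub), pkg_at(p4,hub), truck_at(t2,hub)}

== RESULT ==
["pkg_at(p2,hub)", "pkg_at(p4,hub)", "truck_at(t2,hub)"]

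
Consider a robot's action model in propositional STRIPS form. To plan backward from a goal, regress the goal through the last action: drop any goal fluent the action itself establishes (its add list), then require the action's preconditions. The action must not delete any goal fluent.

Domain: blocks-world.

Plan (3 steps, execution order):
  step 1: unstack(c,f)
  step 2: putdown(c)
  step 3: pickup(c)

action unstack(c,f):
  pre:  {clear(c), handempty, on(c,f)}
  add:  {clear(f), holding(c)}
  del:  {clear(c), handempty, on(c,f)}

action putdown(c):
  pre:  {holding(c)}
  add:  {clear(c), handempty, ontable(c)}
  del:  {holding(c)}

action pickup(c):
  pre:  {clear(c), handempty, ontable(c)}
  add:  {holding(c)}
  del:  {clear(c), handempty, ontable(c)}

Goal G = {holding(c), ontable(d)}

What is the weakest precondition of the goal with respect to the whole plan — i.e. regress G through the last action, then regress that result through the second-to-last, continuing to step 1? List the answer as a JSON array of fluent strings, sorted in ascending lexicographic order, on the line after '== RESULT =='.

Work backward from the goal:
  through step 3 (pickup(c)): drop {holding(c)}, keep {ontable(d)}, require {clear(c), handempty, ontable(c)}
    → {clear(c), handempty, ontable(c), ontable(d)}
  through step 2 (putdown(c)): drop {clear(c), handempty, ontable(c)}, keep {ontable(d)}, require {holding(c)}
    → {holding(c), ontable(d)}
  through step 1 (unstack(c,f)): drop {holding(c)}, keep {ontable(d)}, require {clear(c), handempty, on(c,f)}
    → {clear(c), handempty, on(c,f), ontable(d)}

== RESULT ==
["clear(c)", "handempty", "on(c,f)", "ontable(d)"]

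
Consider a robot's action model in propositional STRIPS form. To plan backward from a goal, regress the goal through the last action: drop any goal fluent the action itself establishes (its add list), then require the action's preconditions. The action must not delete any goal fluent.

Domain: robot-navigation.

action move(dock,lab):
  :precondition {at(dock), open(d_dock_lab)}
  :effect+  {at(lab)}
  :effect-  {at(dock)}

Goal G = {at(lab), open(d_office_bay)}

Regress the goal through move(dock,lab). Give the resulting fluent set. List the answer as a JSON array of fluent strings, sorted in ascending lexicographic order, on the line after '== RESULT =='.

Compute (G \ add) ∪ pre:
  G ∩ del = {}  (empty — regression defined)
  G \ add = {at(lab), open(d_office_bay)} \ {at(lab)} = {open(d_office_bay)}
  ∪ pre   = {open(d_office_bay)} ∪ {at(dock), open(d_dock_lab)}
          = {at(dock), open(d_dock_lab), open(d_office_bay)}

== RESULT ==
["at(dock)", "open(d_dock_lab)", "open(d_office_bay)"]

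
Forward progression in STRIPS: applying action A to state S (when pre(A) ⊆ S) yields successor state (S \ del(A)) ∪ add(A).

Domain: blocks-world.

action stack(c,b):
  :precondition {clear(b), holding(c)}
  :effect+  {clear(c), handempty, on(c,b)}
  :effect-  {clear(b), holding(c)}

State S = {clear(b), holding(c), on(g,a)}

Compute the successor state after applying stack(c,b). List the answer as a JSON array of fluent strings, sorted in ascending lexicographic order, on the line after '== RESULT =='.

Compute (S \ del) ∪ add:
  pre ⊆ S: {clear(b), holding(c)} ⊆ S  — applicable
  S \ del = {on(g,a)}
  ∪ add   = {clear(c), handempty, on(c,b), on(g,a)}

== RESULT ==
["clear(c)", "handempty", "on(c,b)", "on(g,a)"]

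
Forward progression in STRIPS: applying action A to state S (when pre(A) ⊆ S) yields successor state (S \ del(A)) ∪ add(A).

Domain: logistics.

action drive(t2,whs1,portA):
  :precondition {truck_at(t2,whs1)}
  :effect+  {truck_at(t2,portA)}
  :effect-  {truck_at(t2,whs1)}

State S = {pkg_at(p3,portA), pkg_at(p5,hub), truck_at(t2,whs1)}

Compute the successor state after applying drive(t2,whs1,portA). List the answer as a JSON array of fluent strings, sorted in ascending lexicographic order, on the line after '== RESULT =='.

Compute (S \ del) ∪ add:
  pre ⊆ S: {truck_at(t2,whs1)} ⊆ S  — applicable
  S \ del = {pkg_at(p3,portA), pkg_at(p5,hub)}
  ∪ add   = {pkg_at(p3,portA), pkg_at(p5,hub), truck_at(t2,portA)}

== RESULT ==
["pkg_at(p3,portA)", "pkg_at(p5,hub)", "truck_at(t2,portA)"]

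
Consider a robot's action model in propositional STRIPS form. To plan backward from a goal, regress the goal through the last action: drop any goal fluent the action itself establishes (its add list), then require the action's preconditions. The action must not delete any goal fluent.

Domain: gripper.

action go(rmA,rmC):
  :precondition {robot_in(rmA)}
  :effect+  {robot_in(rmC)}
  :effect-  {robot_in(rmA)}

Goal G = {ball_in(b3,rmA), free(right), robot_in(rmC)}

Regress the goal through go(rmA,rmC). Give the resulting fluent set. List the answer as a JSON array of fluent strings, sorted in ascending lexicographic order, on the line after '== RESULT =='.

Regress:
  G ∩ del = {}  (empty — regression defined)
  G \ add = {ball_in(b3,rmA), free(right), robot_in(rmC)} \ {robot_in(rmC)} = {ball_in(b3,rmA), free(right)}
  ∪ pre   = {ball_in(b3,rmA), free(right)} ∪ {robot_in(rmA)}
          = {ball_in(b3,rmA), free(right), robot_in(rmA)}

== RESULT ==
["ball_in(b3,rmA)", "free(right)", "robot_in(rmA)"]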